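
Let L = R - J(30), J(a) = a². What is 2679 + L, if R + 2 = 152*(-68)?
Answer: -8559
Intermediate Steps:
R = -10338 (R = -2 + 152*(-68) = -2 - 10336 = -10338)
L = -11238 (L = -10338 - 1*30² = -10338 - 1*900 = -10338 - 900 = -11238)
2679 + L = 2679 - 11238 = -8559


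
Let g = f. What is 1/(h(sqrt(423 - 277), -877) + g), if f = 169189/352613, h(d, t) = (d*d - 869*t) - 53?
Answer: 352613/268763913467 ≈ 1.3120e-6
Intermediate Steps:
h(d, t) = -53 + d**2 - 869*t (h(d, t) = (d**2 - 869*t) - 53 = -53 + d**2 - 869*t)
f = 169189/352613 (f = 169189*(1/352613) = 169189/352613 ≈ 0.47982)
g = 169189/352613 ≈ 0.47982
1/(h(sqrt(423 - 277), -877) + g) = 1/((-53 + (sqrt(423 - 277))**2 - 869*(-877)) + 169189/352613) = 1/((-53 + (sqrt(146))**2 + 762113) + 169189/352613) = 1/((-53 + 146 + 762113) + 169189/352613) = 1/(762206 + 169189/352613) = 1/(268763913467/352613) = 352613/268763913467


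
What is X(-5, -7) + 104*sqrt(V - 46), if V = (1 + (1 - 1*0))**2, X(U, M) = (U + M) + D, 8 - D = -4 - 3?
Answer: 3 + 104*I*sqrt(42) ≈ 3.0 + 674.0*I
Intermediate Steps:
D = 15 (D = 8 - (-4 - 3) = 8 - 1*(-7) = 8 + 7 = 15)
X(U, M) = 15 + M + U (X(U, M) = (U + M) + 15 = (M + U) + 15 = 15 + M + U)
V = 4 (V = (1 + (1 + 0))**2 = (1 + 1)**2 = 2**2 = 4)
X(-5, -7) + 104*sqrt(V - 46) = (15 - 7 - 5) + 104*sqrt(4 - 46) = 3 + 104*sqrt(-42) = 3 + 104*(I*sqrt(42)) = 3 + 104*I*sqrt(42)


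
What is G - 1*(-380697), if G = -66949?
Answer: 313748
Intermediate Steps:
G - 1*(-380697) = -66949 - 1*(-380697) = -66949 + 380697 = 313748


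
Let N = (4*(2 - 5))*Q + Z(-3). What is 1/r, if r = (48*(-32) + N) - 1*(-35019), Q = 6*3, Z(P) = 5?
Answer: 1/33272 ≈ 3.0055e-5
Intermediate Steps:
Q = 18
N = -211 (N = (4*(2 - 5))*18 + 5 = (4*(-3))*18 + 5 = -12*18 + 5 = -216 + 5 = -211)
r = 33272 (r = (48*(-32) - 211) - 1*(-35019) = (-1536 - 211) + 35019 = -1747 + 35019 = 33272)
1/r = 1/33272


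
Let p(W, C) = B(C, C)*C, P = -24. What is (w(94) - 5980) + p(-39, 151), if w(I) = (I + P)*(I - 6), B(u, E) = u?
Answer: 22981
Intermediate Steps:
p(W, C) = C² (p(W, C) = C*C = C²)
w(I) = (-24 + I)*(-6 + I) (w(I) = (I - 24)*(I - 6) = (-24 + I)*(-6 + I))
(w(94) - 5980) + p(-39, 151) = ((144 + 94² - 30*94) - 5980) + 151² = ((144 + 8836 - 2820) - 5980) + 22801 = (6160 - 5980) + 22801 = 180 + 22801 = 22981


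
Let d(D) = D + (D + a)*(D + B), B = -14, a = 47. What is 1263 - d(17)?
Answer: 1054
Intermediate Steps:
d(D) = D + (-14 + D)*(47 + D) (d(D) = D + (D + 47)*(D - 14) = D + (47 + D)*(-14 + D) = D + (-14 + D)*(47 + D))
1263 - d(17) = 1263 - (-658 + 17² + 34*17) = 1263 - (-658 + 289 + 578) = 1263 - 1*209 = 1263 - 209 = 1054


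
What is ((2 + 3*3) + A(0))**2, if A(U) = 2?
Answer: 169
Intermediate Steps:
((2 + 3*3) + A(0))**2 = ((2 + 3*3) + 2)**2 = ((2 + 9) + 2)**2 = (11 + 2)**2 = 13**2 = 169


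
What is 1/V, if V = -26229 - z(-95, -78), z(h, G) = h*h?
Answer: -1/35254 ≈ -2.8366e-5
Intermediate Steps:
z(h, G) = h**2
V = -35254 (V = -26229 - 1*(-95)**2 = -26229 - 1*9025 = -26229 - 9025 = -35254)
1/V = 1/(-35254) = -1/35254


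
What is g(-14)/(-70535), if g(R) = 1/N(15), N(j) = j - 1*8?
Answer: -1/493745 ≈ -2.0253e-6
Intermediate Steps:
N(j) = -8 + j (N(j) = j - 8 = -8 + j)
g(R) = ⅐ (g(R) = 1/(-8 + 15) = 1/7 = ⅐)
g(-14)/(-70535) = (⅐)/(-70535) = (⅐)*(-1/70535) = -1/493745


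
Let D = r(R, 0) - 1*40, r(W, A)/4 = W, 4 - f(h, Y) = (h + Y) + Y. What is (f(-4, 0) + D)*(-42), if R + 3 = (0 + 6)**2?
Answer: -4200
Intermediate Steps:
f(h, Y) = 4 - h - 2*Y (f(h, Y) = 4 - ((h + Y) + Y) = 4 - ((Y + h) + Y) = 4 - (h + 2*Y) = 4 + (-h - 2*Y) = 4 - h - 2*Y)
R = 33 (R = -3 + (0 + 6)**2 = -3 + 6**2 = -3 + 36 = 33)
r(W, A) = 4*W
D = 92 (D = 4*33 - 1*40 = 132 - 40 = 92)
(f(-4, 0) + D)*(-42) = ((4 - 1*(-4) - 2*0) + 92)*(-42) = ((4 + 4 + 0) + 92)*(-42) = (8 + 92)*(-42) = 100*(-42) = -4200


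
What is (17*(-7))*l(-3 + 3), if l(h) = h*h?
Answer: 0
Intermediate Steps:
l(h) = h²
(17*(-7))*l(-3 + 3) = (17*(-7))*(-3 + 3)² = -119*0² = -119*0 = 0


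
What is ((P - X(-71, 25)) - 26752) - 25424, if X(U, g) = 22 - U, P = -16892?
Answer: -69161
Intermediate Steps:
((P - X(-71, 25)) - 26752) - 25424 = ((-16892 - (22 - 1*(-71))) - 26752) - 25424 = ((-16892 - (22 + 71)) - 26752) - 25424 = ((-16892 - 1*93) - 26752) - 25424 = ((-16892 - 93) - 26752) - 25424 = (-16985 - 26752) - 25424 = -43737 - 25424 = -69161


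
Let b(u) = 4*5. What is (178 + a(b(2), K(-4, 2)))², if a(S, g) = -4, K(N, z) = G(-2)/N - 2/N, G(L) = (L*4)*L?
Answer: 30276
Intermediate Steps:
b(u) = 20
G(L) = 4*L² (G(L) = (4*L)*L = 4*L²)
K(N, z) = 14/N (K(N, z) = (4*(-2)²)/N - 2/N = (4*4)/N - 2/N = 16/N - 2/N = 14/N)
(178 + a(b(2), K(-4, 2)))² = (178 - 4)² = 174² = 30276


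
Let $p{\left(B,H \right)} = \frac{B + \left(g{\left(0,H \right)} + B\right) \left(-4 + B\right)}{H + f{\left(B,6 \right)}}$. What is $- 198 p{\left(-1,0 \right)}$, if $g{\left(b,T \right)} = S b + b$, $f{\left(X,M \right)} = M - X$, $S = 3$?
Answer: $- \frac{792}{7} \approx -113.14$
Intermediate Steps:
$g{\left(b,T \right)} = 4 b$ ($g{\left(b,T \right)} = 3 b + b = 4 b$)
$p{\left(B,H \right)} = \frac{B + B \left(-4 + B\right)}{6 + H - B}$ ($p{\left(B,H \right)} = \frac{B + \left(4 \cdot 0 + B\right) \left(-4 + B\right)}{H - \left(-6 + B\right)} = \frac{B + \left(0 + B\right) \left(-4 + B\right)}{6 + H - B} = \frac{B + B \left(-4 + B\right)}{6 + H - B}$)
$- 198 p{\left(-1,0 \right)} = - 198 \left(- \frac{-3 - 1}{6 + 0 - -1}\right) = - 198 \left(\left(-1\right) \frac{1}{6 + 0 + 1} \left(-4\right)\right) = - 198 \left(\left(-1\right) \frac{1}{7} \left(-4\right)\right) = \left(-198\right) \frac{4}{7} = - \frac{792}{7}$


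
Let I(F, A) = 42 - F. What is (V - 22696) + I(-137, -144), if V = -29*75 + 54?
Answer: -24638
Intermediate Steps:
V = -2121 (V = -2175 + 54 = -2121)
(V - 22696) + I(-137, -144) = (-2121 - 22696) + (42 - 1*(-137)) = -24817 + (42 + 137) = -24817 + 179 = -24638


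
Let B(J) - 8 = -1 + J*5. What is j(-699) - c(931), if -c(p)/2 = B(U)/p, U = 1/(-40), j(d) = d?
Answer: -2603021/3724 ≈ -698.99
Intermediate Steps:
U = -1/40 ≈ -0.025000
B(J) = 7 + 5*J (B(J) = 8 + (-1 + J*5) = 8 + (-1 + 5*J) = 7 + 5*J)
c(p) = -55/(4*p) (c(p) = -2*(7 + 5*(-1/40))/p = -2*(7 - ⅛)/p = -55/(4*p))
j(-699) - c(931) = -699 - (-55)/(4*931) = -699 - 1*(-55/3724) = -699 + 55/3724 = -2603021/3724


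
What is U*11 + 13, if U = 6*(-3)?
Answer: -185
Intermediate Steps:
U = -18
U*11 + 13 = -18*11 + 13 = -198 + 13 = -185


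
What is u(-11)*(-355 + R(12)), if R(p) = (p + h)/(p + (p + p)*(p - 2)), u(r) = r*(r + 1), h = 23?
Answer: -702625/18 ≈ -39035.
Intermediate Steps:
u(r) = r*(1 + r)
R(p) = (23 + p)/(p + 2*p*(-2 + p)) (R(p) = (p + 23)/(p + (p + p)*(p - 2)) = (23 + p)/(p + (2*p)*(-2 + p)) = (23 + p)/(p + 2*p*(-2 + p)))
u(-11)*(-355 + R(12)) = (-11*(1 - 11))*(-355 + (23 + 12)/(12*(-3 + 2*12))) = (-11*(-10))*(-355 + (1/12)*35/(-3 + 24)) = 110*(-355 + (1/12)*35/21) = 110*(-355 + (1/12)*(1/21)*35) = 110*(-355 + 5/36) = 110*(-12775/36) = -702625/18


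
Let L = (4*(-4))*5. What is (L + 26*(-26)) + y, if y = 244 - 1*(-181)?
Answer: -331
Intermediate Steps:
L = -80 (L = -16*5 = -80)
y = 425 (y = 244 + 181 = 425)
(L + 26*(-26)) + y = (-80 + 26*(-26)) + 425 = (-80 - 676) + 425 = -756 + 425 = -331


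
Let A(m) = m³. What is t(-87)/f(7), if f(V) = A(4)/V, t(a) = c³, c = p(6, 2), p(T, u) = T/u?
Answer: 189/64 ≈ 2.9531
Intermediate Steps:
c = 3 (c = 6/2 = 6*(½) = 3)
t(a) = 27 (t(a) = 3³ = 27)
f(V) = 64/V (f(V) = 4³/V = 64/V)
t(-87)/f(7) = 27/((64/7)) = 27/((64*(⅐))) = 27/(64/7) = 27*(7/64) = 189/64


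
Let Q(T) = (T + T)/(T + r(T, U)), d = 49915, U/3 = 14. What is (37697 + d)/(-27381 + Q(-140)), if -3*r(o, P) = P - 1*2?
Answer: -671692/209907 ≈ -3.2000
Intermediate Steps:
U = 42 (U = 3*14 = 42)
r(o, P) = ⅔ - P/3 (r(o, P) = -(P - 1*2)/3 = -(P - 2)/3 = -(-2 + P)/3 = ⅔ - P/3)
Q(T) = 2*T/(-40/3 + T) (Q(T) = (T + T)/(T + (⅔ - ⅓*42)) = (2*T)/(T + (⅔ - 14)) = (2*T)/(T - 40/3) = (2*T)/(-40/3 + T) = 2*T/(-40/3 + T))
(37697 + d)/(-27381 + Q(-140)) = (37697 + 49915)/(-27381 + 6*(-140)/(-40 + 3*(-140))) = 87612/(-27381 + 6*(-140)/(-40 - 420)) = 87612/(-27381 + 6*(-140)/(-460)) = 87612/(-27381 + 6*(-140)*(-1/460)) = 87612/(-27381 + 42/23) = 87612/(-629721/23) = 87612*(-23/629721) = -671692/209907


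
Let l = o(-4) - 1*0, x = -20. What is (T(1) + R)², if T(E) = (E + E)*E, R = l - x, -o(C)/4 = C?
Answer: 1444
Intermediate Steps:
o(C) = -4*C
l = 16 (l = -4*(-4) - 1*0 = 16 + 0 = 16)
R = 36 (R = 16 - 1*(-20) = 16 + 20 = 36)
T(E) = 2*E² (T(E) = (2*E)*E = 2*E²)
(T(1) + R)² = (2*1² + 36)² = (2*1 + 36)² = (2 + 36)² = 38² = 1444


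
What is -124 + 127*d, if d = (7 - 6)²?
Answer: 3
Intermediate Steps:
d = 1 (d = 1² = 1)
-124 + 127*d = -124 + 127*1 = -124 + 127 = 3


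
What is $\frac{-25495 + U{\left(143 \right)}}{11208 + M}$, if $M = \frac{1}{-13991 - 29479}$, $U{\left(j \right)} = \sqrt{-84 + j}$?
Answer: $- \frac{1108267650}{487211759} + \frac{43470 \sqrt{59}}{487211759} \approx -2.274$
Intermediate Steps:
$M = - \frac{1}{43470}$ ($M = \frac{1}{-43470} = - \frac{1}{43470} \approx -2.3004 \cdot 10^{-5}$)
$\frac{-25495 + U{\left(143 \right)}}{11208 + M} = \frac{-25495 + \sqrt{-84 + 143}}{11208 - \frac{1}{43470}} = \frac{-25495 + \sqrt{59}}{\frac{487211759}{43470}} = \left(-25495 + \sqrt{59}\right) \frac{43470}{487211759} = - \frac{1108267650}{487211759} + \frac{43470 \sqrt{59}}{487211759}$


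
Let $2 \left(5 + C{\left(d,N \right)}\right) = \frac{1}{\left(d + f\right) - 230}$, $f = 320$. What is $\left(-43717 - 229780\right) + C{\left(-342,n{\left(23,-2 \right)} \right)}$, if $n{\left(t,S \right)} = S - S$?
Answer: $- \frac{137845009}{504} \approx -2.735 \cdot 10^{5}$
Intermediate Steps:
$n{\left(t,S \right)} = 0$
$C{\left(d,N \right)} = -5 + \frac{1}{2 \left(90 + d\right)}$ ($C{\left(d,N \right)} = -5 + \frac{1}{2 \left(\left(d + 320\right) - 230\right)} = -5 + \frac{1}{2 \left(\left(320 + d\right) - 230\right)} = -5 + \frac{1}{2 \left(90 + d\right)}$)
$\left(-43717 - 229780\right) + C{\left(-342,n{\left(23,-2 \right)} \right)} = \left(-43717 - 229780\right) + \frac{-899 - -3420}{2 \left(90 - 342\right)} = -273497 + \frac{-899 + 3420}{2 \left(-252\right)} = -273497 + \frac{1}{2} \left(- \frac{1}{252}\right) 2521 = -273497 - \frac{2521}{504} = - \frac{137845009}{504}$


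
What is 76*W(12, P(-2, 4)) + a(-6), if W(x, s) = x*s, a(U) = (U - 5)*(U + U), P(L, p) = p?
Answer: 3780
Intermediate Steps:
a(U) = 2*U*(-5 + U) (a(U) = (-5 + U)*(2*U) = 2*U*(-5 + U))
W(x, s) = s*x
76*W(12, P(-2, 4)) + a(-6) = 76*(4*12) + 2*(-6)*(-5 - 6) = 76*48 + 2*(-6)*(-11) = 3648 + 132 = 3780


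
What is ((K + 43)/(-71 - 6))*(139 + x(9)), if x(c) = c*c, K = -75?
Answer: 640/7 ≈ 91.429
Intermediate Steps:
x(c) = c**2
((K + 43)/(-71 - 6))*(139 + x(9)) = ((-75 + 43)/(-71 - 6))*(139 + 9**2) = (-32/(-77))*(139 + 81) = -32*(-1/77)*220 = (32/77)*220 = 640/7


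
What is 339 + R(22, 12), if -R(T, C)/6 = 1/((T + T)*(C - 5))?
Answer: 52203/154 ≈ 338.98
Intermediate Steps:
R(T, C) = -3/(T*(-5 + C)) (R(T, C) = -6*1/((C - 5)*(T + T)) = -6*1/(2*T*(-5 + C)) = -3/(T*(-5 + C)))
339 + R(22, 12) = 339 - 3/(22*(-5 + 12)) = 339 - 3*1/22/7 = 339 - 3*1/22*1/7 = 339 - 3/154 = 52203/154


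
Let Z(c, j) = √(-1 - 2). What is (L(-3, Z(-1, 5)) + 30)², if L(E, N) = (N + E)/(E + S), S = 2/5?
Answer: 163950/169 - 4050*I*√3/169 ≈ 970.12 - 41.508*I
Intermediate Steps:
S = ⅖ (S = 2*(⅕) = ⅖ ≈ 0.40000)
Z(c, j) = I*√3 (Z(c, j) = √(-3) = I*√3)
L(E, N) = (E + N)/(⅖ + E) (L(E, N) = (N + E)/(E + ⅖) = (E + N)/(⅖ + E))
(L(-3, Z(-1, 5)) + 30)² = (5*(-3 + I*√3)/(2 + 5*(-3)) + 30)² = (5*(-3 + I*√3)/(2 - 15) + 30)² = (5*(-3 + I*√3)/(-13) + 30)² = (5*(-1/13)*(-3 + I*√3) + 30)² = ((15/13 - 5*I*√3/13) + 30)² = (405/13 - 5*I*√3/13)²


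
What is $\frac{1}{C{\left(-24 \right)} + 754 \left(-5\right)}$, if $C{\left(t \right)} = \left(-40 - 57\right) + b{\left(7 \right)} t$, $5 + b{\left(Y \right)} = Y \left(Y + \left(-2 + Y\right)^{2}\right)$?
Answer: $- \frac{1}{9123} \approx -0.00010961$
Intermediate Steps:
$b{\left(Y \right)} = -5 + Y \left(Y + \left(-2 + Y\right)^{2}\right)$
$C{\left(t \right)} = -97 + 219 t$ ($C{\left(t \right)} = \left(-40 - 57\right) + \left(-5 + 7^{2} + 7 \left(-2 + 7\right)^{2}\right) t = -97 + \left(-5 + 49 + 7 \cdot 5^{2}\right) t = -97 + \left(-5 + 49 + 7 \cdot 25\right) t = -97 + \left(-5 + 49 + 175\right) t = -97 + 219 t$)
$\frac{1}{C{\left(-24 \right)} + 754 \left(-5\right)} = \frac{1}{\left(-97 + 219 \left(-24\right)\right) + 754 \left(-5\right)} = \frac{1}{\left(-97 - 5256\right) - 3770} = \frac{1}{-5353 - 3770} = \frac{1}{-9123} = - \frac{1}{9123}$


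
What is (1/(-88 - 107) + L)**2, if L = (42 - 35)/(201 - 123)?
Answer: 121/16900 ≈ 0.0071598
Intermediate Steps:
L = 7/78 ≈ 0.089744
(1/(-88 - 107) + L)**2 = (1/(-88 - 107) + 7/78)**2 = (1/(-195) + 7/78)**2 = (-1/195 + 7/78)**2 = (11/130)**2 = 121/16900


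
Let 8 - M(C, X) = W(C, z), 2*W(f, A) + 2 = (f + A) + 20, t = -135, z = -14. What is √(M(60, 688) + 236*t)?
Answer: 2*I*√7971 ≈ 178.56*I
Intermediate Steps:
W(f, A) = 9 + A/2 + f/2 (W(f, A) = -1 + ((f + A) + 20)/2 = -1 + ((A + f) + 20)/2 = -1 + (20 + A + f)/2 = -1 + (10 + A/2 + f/2) = 9 + A/2 + f/2)
M(C, X) = 6 - C/2 (M(C, X) = 8 - (9 + (½)*(-14) + C/2) = 8 - (9 - 7 + C/2) = 8 - (2 + C/2) = 8 + (-2 - C/2) = 6 - C/2)
√(M(60, 688) + 236*t) = √((6 - ½*60) + 236*(-135)) = √((6 - 30) - 31860) = √(-24 - 31860) = √(-31884) = 2*I*√7971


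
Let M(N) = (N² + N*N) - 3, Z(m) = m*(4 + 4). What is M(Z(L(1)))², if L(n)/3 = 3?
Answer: 107433225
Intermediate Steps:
L(n) = 9 (L(n) = 3*3 = 9)
Z(m) = 8*m (Z(m) = m*8 = 8*m)
M(N) = -3 + 2*N² (M(N) = (N² + N²) - 3 = 2*N² - 3 = -3 + 2*N²)
M(Z(L(1)))² = (-3 + 2*(8*9)²)² = (-3 + 2*72²)² = (-3 + 2*5184)² = (-3 + 10368)² = 10365² = 107433225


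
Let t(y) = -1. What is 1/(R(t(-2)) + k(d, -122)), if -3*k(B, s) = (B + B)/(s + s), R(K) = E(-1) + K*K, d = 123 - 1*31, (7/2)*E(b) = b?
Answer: 1281/1237 ≈ 1.0356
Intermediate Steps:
E(b) = 2*b/7
d = 92 (d = 123 - 31 = 92)
R(K) = -2/7 + K**2 (R(K) = (2/7)*(-1) + K*K = -2/7 + K**2)
k(B, s) = -B/(3*s) (k(B, s) = -(B + B)/(3*(s + s)) = -2*B/(3*(2*s)) = -2*B*1/(2*s)/3 = -B/(3*s))
1/(R(t(-2)) + k(d, -122)) = 1/((-2/7 + (-1)**2) - 1/3*92/(-122)) = 1/((-2/7 + 1) - 1/3*92*(-1/122)) = 1/(5/7 + 46/183) = 1/(1237/1281) = 1281/1237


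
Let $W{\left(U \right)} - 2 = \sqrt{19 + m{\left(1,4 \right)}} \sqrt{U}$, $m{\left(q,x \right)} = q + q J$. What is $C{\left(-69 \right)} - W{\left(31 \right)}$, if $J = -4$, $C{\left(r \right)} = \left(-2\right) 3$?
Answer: $-8 - 4 \sqrt{31} \approx -30.271$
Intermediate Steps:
$C{\left(r \right)} = -6$
$m{\left(q,x \right)} = - 3 q$ ($m{\left(q,x \right)} = q + q \left(-4\right) = q - 4 q = - 3 q$)
$W{\left(U \right)} = 2 + 4 \sqrt{U}$ ($W{\left(U \right)} = 2 + \sqrt{19 - 3} \sqrt{U} = 2 + \sqrt{16} \sqrt{U} = 2 + 4 \sqrt{U}$)
$C{\left(-69 \right)} - W{\left(31 \right)} = -6 - \left(2 + 4 \sqrt{31}\right) = -8 - 4 \sqrt{31}$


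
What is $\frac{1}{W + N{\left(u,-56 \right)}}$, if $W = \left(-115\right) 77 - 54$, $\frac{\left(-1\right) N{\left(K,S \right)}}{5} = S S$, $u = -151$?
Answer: $- \frac{1}{24589} \approx -4.0669 \cdot 10^{-5}$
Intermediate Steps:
$N{\left(K,S \right)} = - 5 S^{2}$ ($N{\left(K,S \right)} = - 5 S S = - 5 S^{2}$)
$W = -8909$ ($W = -8855 - 54 = -8909$)
$\frac{1}{W + N{\left(u,-56 \right)}} = \frac{1}{-8909 - 5 \left(-56\right)^{2}} = \frac{1}{-8909 - 15680} = \frac{1}{-24589} = - \frac{1}{24589}$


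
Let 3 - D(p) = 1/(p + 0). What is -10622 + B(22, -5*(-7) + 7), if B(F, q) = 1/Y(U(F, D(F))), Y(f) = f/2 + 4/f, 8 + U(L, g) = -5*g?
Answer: -2707283050/254873 ≈ -10622.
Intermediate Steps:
D(p) = 3 - 1/p (D(p) = 3 - 1/(p + 0) = 3 - 1/p)
U(L, g) = -8 - 5*g
Y(f) = f/2 + 4/f (Y(f) = f*(½) + 4/f = f/2 + 4/f)
B(F, q) = 1/(-23/2 + 4/(-23 + 5/F) + 5/(2*F)) (B(F, q) = 1/((-8 - 5*(3 - 1/F))/2 + 4/(-8 - 5*(3 - 1/F))) = 1/((-8 + (-15 + 5/F))/2 + 4/(-8 + (-15 + 5/F))) = 1/((-23 + 5/F)/2 + 4/(-23 + 5/F)) = 1/((-23/2 + 5/(2*F)) + 4/(-23 + 5/F)) = 1/(-23/2 + 4/(-23 + 5/F) + 5/(2*F)))
-10622 + B(22, -5*(-7) + 7) = -10622 + 2*22*(5 - 23*22)/(25 - 230*22 + 537*22²) = -10622 + 2*22*(5 - 506)/(25 - 5060 + 537*484) = -10622 + 2*22*(-501)/(25 - 5060 + 259908) = -10622 + 2*22*(-501)/254873 = -10622 + 2*22*(1/254873)*(-501) = -10622 - 22044/254873 = -2707283050/254873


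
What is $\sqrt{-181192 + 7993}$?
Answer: $i \sqrt{173199} \approx 416.17 i$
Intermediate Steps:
$\sqrt{-181192 + 7993} = \sqrt{-173199} = i \sqrt{173199}$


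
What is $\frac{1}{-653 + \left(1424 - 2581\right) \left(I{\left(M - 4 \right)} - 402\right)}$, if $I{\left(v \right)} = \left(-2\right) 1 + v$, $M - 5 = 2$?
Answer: $\frac{1}{463304} \approx 2.1584 \cdot 10^{-6}$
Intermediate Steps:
$M = 7$ ($M = 5 + 2 = 7$)
$I{\left(v \right)} = -2 + v$
$\frac{1}{-653 + \left(1424 - 2581\right) \left(I{\left(M - 4 \right)} - 402\right)} = \frac{1}{-653 + \left(1424 - 2581\right) \left(\left(-2 + \left(7 - 4\right)\right) - 402\right)} = \frac{1}{-653 - 1157 \left(\left(-2 + \left(7 - 4\right)\right) - 402\right)} = \frac{1}{-653 - 1157 \left(\left(-2 + 3\right) - 402\right)} = \frac{1}{-653 - 1157 \left(1 - 402\right)} = \frac{1}{-653 - -463957} = \frac{1}{-653 + 463957} = \frac{1}{463304}$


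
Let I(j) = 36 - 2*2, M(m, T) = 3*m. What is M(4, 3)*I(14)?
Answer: 384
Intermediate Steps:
I(j) = 32 (I(j) = 36 - 4 = 32)
M(4, 3)*I(14) = (3*4)*32 = 12*32 = 384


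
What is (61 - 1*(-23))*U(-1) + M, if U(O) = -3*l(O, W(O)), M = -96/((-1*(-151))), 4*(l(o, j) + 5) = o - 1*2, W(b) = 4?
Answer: 218703/151 ≈ 1448.4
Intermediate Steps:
l(o, j) = -11/2 + o/4 (l(o, j) = -5 + (o - 1*2)/4 = -5 + (o - 2)/4 = -5 + (-2 + o)/4 = -5 + (-½ + o/4) = -11/2 + o/4)
M = -96/151 ≈ -0.63576
U(O) = 33/2 - 3*O/4 (U(O) = -3*(-11/2 + O/4) = 33/2 - 3*O/4)
(61 - 1*(-23))*U(-1) + M = (61 - 1*(-23))*(33/2 - ¾*(-1)) - 96/151 = (61 + 23)*(33/2 + ¾) - 96/151 = 84*(69/4) - 96/151 = 1449 - 96/151 = 218703/151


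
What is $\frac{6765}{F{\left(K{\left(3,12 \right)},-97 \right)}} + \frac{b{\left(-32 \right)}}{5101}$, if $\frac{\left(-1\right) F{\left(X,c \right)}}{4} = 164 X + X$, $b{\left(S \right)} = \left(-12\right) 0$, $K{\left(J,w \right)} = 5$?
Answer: $- \frac{41}{20} \approx -2.05$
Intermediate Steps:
$b{\left(S \right)} = 0$
$F{\left(X,c \right)} = - 660 X$ ($F{\left(X,c \right)} = - 4 \left(164 X + X\right) = - 4 \cdot 165 X = - 660 X$)
$\frac{6765}{F{\left(K{\left(3,12 \right)},-97 \right)}} + \frac{b{\left(-32 \right)}}{5101} = \frac{6765}{\left(-660\right) 5} + \frac{0}{5101} = \frac{6765}{-3300} + 0 \cdot \frac{1}{5101} = 6765 \left(- \frac{1}{3300}\right) + 0 = - \frac{41}{20} + 0 = - \frac{41}{20}$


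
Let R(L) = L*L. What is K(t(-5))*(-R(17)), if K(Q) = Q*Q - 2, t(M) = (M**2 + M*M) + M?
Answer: -584647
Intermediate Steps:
R(L) = L**2
t(M) = M + 2*M**2 (t(M) = (M**2 + M**2) + M = 2*M**2 + M = M + 2*M**2)
K(Q) = -2 + Q**2 (K(Q) = Q**2 - 2 = -2 + Q**2)
K(t(-5))*(-R(17)) = (-2 + (-5*(1 + 2*(-5)))**2)*(-1*17**2) = (-2 + (-5*(1 - 10))**2)*(-1*289) = (-2 + (-5*(-9))**2)*(-289) = (-2 + 45**2)*(-289) = (-2 + 2025)*(-289) = 2023*(-289) = -584647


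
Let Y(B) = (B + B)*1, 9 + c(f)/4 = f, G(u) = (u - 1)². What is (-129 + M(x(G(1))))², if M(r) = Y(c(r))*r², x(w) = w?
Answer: 16641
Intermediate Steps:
G(u) = (-1 + u)²
c(f) = -36 + 4*f
Y(B) = 2*B (Y(B) = (2*B)*1 = 2*B)
M(r) = r²*(-72 + 8*r) (M(r) = (2*(-36 + 4*r))*r² = (-72 + 8*r)*r² = r²*(-72 + 8*r))
(-129 + M(x(G(1))))² = (-129 + 8*((-1 + 1)²)²*(-9 + (-1 + 1)²))² = (-129 + 8*(0²)²*(-9 + 0²))² = (-129 + 8*0²*(-9 + 0))² = (-129 + 8*0*(-9))² = (-129 + 0)² = (-129)² = 16641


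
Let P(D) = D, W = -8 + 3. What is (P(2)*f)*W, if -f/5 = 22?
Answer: 1100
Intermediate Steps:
f = -110 (f = -5*22 = -110)
W = -5
(P(2)*f)*W = (2*(-110))*(-5) = -220*(-5) = 1100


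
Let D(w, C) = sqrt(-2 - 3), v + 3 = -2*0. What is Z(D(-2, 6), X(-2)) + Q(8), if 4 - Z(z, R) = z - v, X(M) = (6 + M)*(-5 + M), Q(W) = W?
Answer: 9 - I*sqrt(5) ≈ 9.0 - 2.2361*I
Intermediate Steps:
v = -3 (v = -3 - 2*0 = -3 + 0 = -3)
D(w, C) = I*sqrt(5) (D(w, C) = sqrt(-5) = I*sqrt(5))
X(M) = (-5 + M)*(6 + M)
Z(z, R) = 1 - z (Z(z, R) = 4 - (z - 1*(-3)) = 4 - (z + 3) = 4 - (3 + z) = 4 + (-3 - z) = 1 - z)
Z(D(-2, 6), X(-2)) + Q(8) = (1 - I*sqrt(5)) + 8 = 9 - I*sqrt(5)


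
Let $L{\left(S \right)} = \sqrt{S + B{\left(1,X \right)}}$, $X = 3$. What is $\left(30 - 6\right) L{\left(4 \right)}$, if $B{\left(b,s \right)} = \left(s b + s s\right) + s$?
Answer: $24 \sqrt{19} \approx 104.61$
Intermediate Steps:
$B{\left(b,s \right)} = s + s^{2} + b s$ ($B{\left(b,s \right)} = \left(b s + s^{2}\right) + s = \left(s^{2} + b s\right) + s = s + s^{2} + b s$)
$L{\left(S \right)} = \sqrt{15 + S}$ ($L{\left(S \right)} = \sqrt{S + 3 \left(1 + 1 + 3\right)} = \sqrt{S + 3 \cdot 5} = \sqrt{S + 15} = \sqrt{15 + S}$)
$\left(30 - 6\right) L{\left(4 \right)} = \left(30 - 6\right) \sqrt{15 + 4} = 24 \sqrt{19}$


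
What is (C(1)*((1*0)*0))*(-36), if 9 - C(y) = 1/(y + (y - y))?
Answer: 0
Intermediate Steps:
C(y) = 9 - 1/y (C(y) = 9 - 1/(y + (y - y)) = 9 - 1/(y + 0) = 9 - 1/y)
(C(1)*((1*0)*0))*(-36) = ((9 - 1/1)*((1*0)*0))*(-36) = ((9 - 1*1)*(0*0))*(-36) = ((9 - 1)*0)*(-36) = (8*0)*(-36) = 0*(-36) = 0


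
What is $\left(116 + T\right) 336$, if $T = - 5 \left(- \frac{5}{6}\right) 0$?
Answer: $38976$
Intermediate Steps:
$T = 0$ ($T = - 5 \left(\left(-5\right) \frac{1}{6}\right) 0 = \left(-5\right) \left(- \frac{5}{6}\right) 0 = \frac{25}{6} \cdot 0 = 0$)
$\left(116 + T\right) 336 = \left(116 + 0\right) 336 = 116 \cdot 336 = 38976$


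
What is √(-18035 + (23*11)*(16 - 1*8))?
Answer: 3*I*√1779 ≈ 126.53*I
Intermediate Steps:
√(-18035 + (23*11)*(16 - 1*8)) = √(-18035 + 253*(16 - 8)) = √(-18035 + 253*8) = √(-18035 + 2024) = √(-16011) = 3*I*√1779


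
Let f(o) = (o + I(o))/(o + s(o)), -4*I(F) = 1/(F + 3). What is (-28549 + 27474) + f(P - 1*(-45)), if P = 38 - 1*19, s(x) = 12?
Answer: -21878449/20368 ≈ -1074.2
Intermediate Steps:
I(F) = -1/(4*(3 + F)) (I(F) = -1/(4*(F + 3)) = -1/(4*(3 + F)))
P = 19 (P = 38 - 19 = 19)
f(o) = (o - 1/(12 + 4*o))/(12 + o) (f(o) = (o - 1/(12 + 4*o))/(o + 12) = (o - 1/(12 + 4*o))/(12 + o))
(-28549 + 27474) + f(P - 1*(-45)) = (-28549 + 27474) + (-¼ + (19 - 1*(-45))*(3 + (19 - 1*(-45))))/((3 + (19 - 1*(-45)))*(12 + (19 - 1*(-45)))) = -1075 + (-¼ + (19 + 45)*(3 + (19 + 45)))/((3 + (19 + 45))*(12 + (19 + 45))) = -1075 + (-¼ + 64*(3 + 64))/((3 + 64)*(12 + 64)) = -1075 + (-¼ + 64*67)/(67*76) = -1075 + (1/67)*(1/76)*(-¼ + 4288) = -1075 + (1/67)*(1/76)*(17151/4) = -1075 + 17151/20368 = -21878449/20368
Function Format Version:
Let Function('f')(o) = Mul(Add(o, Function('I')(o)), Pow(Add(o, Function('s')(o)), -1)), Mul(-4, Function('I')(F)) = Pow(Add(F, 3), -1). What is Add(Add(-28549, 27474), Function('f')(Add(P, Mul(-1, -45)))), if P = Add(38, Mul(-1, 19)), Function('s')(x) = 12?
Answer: Rational(-21878449, 20368) ≈ -1074.2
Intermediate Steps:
Function('I')(F) = Mul(Rational(-1, 4), Pow(Add(3, F), -1)) (Function('I')(F) = Mul(Rational(-1, 4), Pow(Add(F, 3), -1)) = Mul(Rational(-1, 4), Pow(Add(3, F), -1)))
P = 19 (P = Add(38, -19) = 19)
Function('f')(o) = Mul(Pow(Add(12, o), -1), Add(o, Mul(-1, Pow(Add(12, Mul(4, o)), -1)))) (Function('f')(o) = Mul(Add(o, Mul(-1, Pow(Add(12, Mul(4, o)), -1))), Pow(Add(o, 12), -1)) = Mul(Add(o, Mul(-1, Pow(Add(12, Mul(4, o)), -1))), Pow(Add(12, o), -1)) = Mul(Pow(Add(12, o), -1), Add(o, Mul(-1, Pow(Add(12, Mul(4, o)), -1)))))
Add(Add(-28549, 27474), Function('f')(Add(P, Mul(-1, -45)))) = Add(Add(-28549, 27474), Mul(Pow(Add(3, Add(19, Mul(-1, -45))), -1), Pow(Add(12, Add(19, Mul(-1, -45))), -1), Add(Rational(-1, 4), Mul(Add(19, Mul(-1, -45)), Add(3, Add(19, Mul(-1, -45))))))) = Add(-1075, Mul(Pow(Add(3, Add(19, 45)), -1), Pow(Add(12, Add(19, 45)), -1), Add(Rational(-1, 4), Mul(Add(19, 45), Add(3, Add(19, 45)))))) = Add(-1075, Mul(Pow(Add(3, 64), -1), Pow(Add(12, 64), -1), Add(Rational(-1, 4), Mul(64, Add(3, 64))))) = Add(-1075, Mul(Pow(67, -1), Pow(76, -1), Add(Rational(-1, 4), Mul(64, 67)))) = Add(-1075, Mul(Rational(1, 67), Rational(1, 76), Add(Rational(-1, 4), 4288))) = Add(-1075, Mul(Rational(1, 67), Rational(1, 76), Rational(17151, 4))) = Add(-1075, Rational(17151, 20368)) = Rational(-21878449, 20368)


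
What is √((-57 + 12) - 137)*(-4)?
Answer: -4*I*√182 ≈ -53.963*I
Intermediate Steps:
√((-57 + 12) - 137)*(-4) = √(-45 - 137)*(-4) = √(-182)*(-4) = (I*√182)*(-4) = -4*I*√182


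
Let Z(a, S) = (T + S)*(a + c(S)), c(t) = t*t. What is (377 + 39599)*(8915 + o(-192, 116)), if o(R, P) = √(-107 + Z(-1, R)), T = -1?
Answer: 356386040 + 39976*I*√7114666 ≈ 3.5639e+8 + 1.0663e+8*I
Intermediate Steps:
c(t) = t²
Z(a, S) = (-1 + S)*(a + S²)
o(R, P) = √(-106 + R³ - R - R²) (o(R, P) = √(-107 + (R³ - 1*(-1) - R² + R*(-1))) = √(-107 + (R³ + 1 - R² - R)) = √(-107 + (1 + R³ - R - R²)) = √(-106 + R³ - R - R²))
(377 + 39599)*(8915 + o(-192, 116)) = (377 + 39599)*(8915 + √(-106 + (-192)³ - 1*(-192) - 1*(-192)²)) = 39976*(8915 + √(-106 - 7077888 + 192 - 1*36864)) = 39976*(8915 + √(-106 - 7077888 + 192 - 36864)) = 39976*(8915 + √(-7114666)) = 39976*(8915 + I*√7114666) = 356386040 + 39976*I*√7114666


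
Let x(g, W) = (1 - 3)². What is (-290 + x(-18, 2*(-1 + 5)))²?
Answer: 81796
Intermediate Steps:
x(g, W) = 4 (x(g, W) = (-2)² = 4)
(-290 + x(-18, 2*(-1 + 5)))² = (-290 + 4)² = (-286)² = 81796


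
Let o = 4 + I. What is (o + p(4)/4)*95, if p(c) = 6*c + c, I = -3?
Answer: 760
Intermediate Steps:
p(c) = 7*c
o = 1 (o = 4 - 3 = 1)
(o + p(4)/4)*95 = (1 + (7*4)/4)*95 = (1 + 28*(¼))*95 = (1 + 7)*95 = 8*95 = 760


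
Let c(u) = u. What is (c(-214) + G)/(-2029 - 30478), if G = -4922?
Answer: 5136/32507 ≈ 0.15800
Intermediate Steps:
(c(-214) + G)/(-2029 - 30478) = (-214 - 4922)/(-2029 - 30478) = -5136/(-32507) = -5136*(-1/32507) = 5136/32507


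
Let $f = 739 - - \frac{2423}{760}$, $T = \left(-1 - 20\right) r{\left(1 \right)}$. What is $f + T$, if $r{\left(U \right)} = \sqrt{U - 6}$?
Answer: $\frac{564063}{760} - 21 i \sqrt{5} \approx 742.19 - 46.957 i$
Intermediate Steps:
$r{\left(U \right)} = \sqrt{-6 + U}$
$T = - 21 i \sqrt{5}$ ($T = \left(-1 - 20\right) \sqrt{-6 + 1} = - 21 \sqrt{-5} = - 21 i \sqrt{5} \approx - 46.957 i$)
$f = \frac{564063}{760}$ ($f = 739 - \left(-2423\right) \frac{1}{760} = 739 - - \frac{2423}{760} = 739 + \frac{2423}{760} = \frac{564063}{760} \approx 742.19$)
$f + T = \frac{564063}{760} - 21 i \sqrt{5}$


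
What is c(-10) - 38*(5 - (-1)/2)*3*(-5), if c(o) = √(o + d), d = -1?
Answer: 3135 + I*√11 ≈ 3135.0 + 3.3166*I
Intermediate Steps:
c(o) = √(-1 + o) (c(o) = √(o - 1) = √(-1 + o))
c(-10) - 38*(5 - (-1)/2)*3*(-5) = √(-1 - 10) - 38*(5 - (-1)/2)*3*(-5) = √(-11) - 38*(5 - (-1)/2)*3*(-5) = I*√11 - 38*(5 - 1*(-½))*3*(-5) = I*√11 - 38*(5 + ½)*3*(-5) = I*√11 - 38*(11/2)*3*(-5) = I*√11 - 627*(-5) = I*√11 - 38*(-165/2) = I*√11 + 3135 = 3135 + I*√11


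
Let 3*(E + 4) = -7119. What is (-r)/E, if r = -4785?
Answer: -4785/2377 ≈ -2.0130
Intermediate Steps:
E = -2377 (E = -4 + (⅓)*(-7119) = -4 - 2373 = -2377)
(-r)/E = -1*(-4785)/(-2377) = 4785*(-1/2377) = -4785/2377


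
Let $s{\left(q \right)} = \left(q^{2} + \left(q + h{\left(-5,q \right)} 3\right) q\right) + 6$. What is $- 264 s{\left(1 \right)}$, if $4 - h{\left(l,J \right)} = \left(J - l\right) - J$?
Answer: $-1320$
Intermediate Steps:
$h{\left(l,J \right)} = 4 + l$ ($h{\left(l,J \right)} = 4 - \left(\left(J - l\right) - J\right) = 4 - - l = 4 + l$)
$s{\left(q \right)} = 6 + q^{2} + q \left(-3 + q\right)$ ($s{\left(q \right)} = \left(q^{2} + \left(q + \left(4 - 5\right) 3\right) q\right) + 6 = \left(q^{2} + \left(q - 3\right) q\right) + 6 = \left(q^{2} + \left(-3 + q\right) q\right) + 6 = \left(q^{2} + q \left(-3 + q\right)\right) + 6 = 6 + q^{2} + q \left(-3 + q\right)$)
$- 264 s{\left(1 \right)} = - 264 \left(6 - 3 + 2 \cdot 1^{2}\right) = - 264 \left(6 - 3 + 2 \cdot 1\right) = - 264 \left(6 - 3 + 2\right) = \left(-264\right) 5 = -1320$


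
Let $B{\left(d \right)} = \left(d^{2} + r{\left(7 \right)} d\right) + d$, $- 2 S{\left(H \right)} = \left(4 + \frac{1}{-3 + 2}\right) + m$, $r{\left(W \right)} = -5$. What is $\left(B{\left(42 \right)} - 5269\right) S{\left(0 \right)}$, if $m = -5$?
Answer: $-3673$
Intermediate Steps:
$S{\left(H \right)} = 1$ ($S{\left(H \right)} = - \frac{\left(4 + \frac{1}{-3 + 2}\right) - 5}{2} = - \frac{\left(4 + \frac{1}{-1}\right) - 5}{2} = - \frac{\left(4 - 1\right) - 5}{2} = - \frac{3 - 5}{2} = \left(- \frac{1}{2}\right) \left(-2\right) = 1$)
$B{\left(d \right)} = d^{2} - 4 d$ ($B{\left(d \right)} = \left(d^{2} - 5 d\right) + d = d^{2} - 4 d$)
$\left(B{\left(42 \right)} - 5269\right) S{\left(0 \right)} = \left(42 \left(-4 + 42\right) - 5269\right) 1 = \left(42 \cdot 38 - 5269\right) 1 = \left(1596 - 5269\right) 1 = \left(-3673\right) 1 = -3673$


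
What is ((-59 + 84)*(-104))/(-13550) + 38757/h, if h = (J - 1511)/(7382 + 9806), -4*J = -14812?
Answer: 45132051155/148508 ≈ 3.0390e+5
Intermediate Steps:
J = 3703 (J = -¼*(-14812) = 3703)
h = 548/4297 (h = (3703 - 1511)/(7382 + 9806) = 2192/17188 = 2192*(1/17188) = 548/4297 ≈ 0.12753)
((-59 + 84)*(-104))/(-13550) + 38757/h = ((-59 + 84)*(-104))/(-13550) + 38757/(548/4297) = (25*(-104))*(-1/13550) + 38757*(4297/548) = -2600*(-1/13550) + 166538829/548 = 52/271 + 166538829/548 = 45132051155/148508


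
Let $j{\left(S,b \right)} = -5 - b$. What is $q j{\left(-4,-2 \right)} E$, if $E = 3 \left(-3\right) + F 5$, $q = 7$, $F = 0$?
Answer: $189$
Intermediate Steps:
$E = -9$ ($E = 3 \left(-3\right) + 0 \cdot 5 = -9 + 0 = -9$)
$q j{\left(-4,-2 \right)} E = 7 \left(-5 - -2\right) \left(-9\right) = 7 \left(-5 + 2\right) \left(-9\right) = 7 \left(-3\right) \left(-9\right) = \left(-21\right) \left(-9\right) = 189$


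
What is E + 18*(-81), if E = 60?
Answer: -1398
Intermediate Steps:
E + 18*(-81) = 60 + 18*(-81) = 60 - 1458 = -1398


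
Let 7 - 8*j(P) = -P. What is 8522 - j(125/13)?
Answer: 110759/13 ≈ 8519.9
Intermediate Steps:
j(P) = 7/8 + P/8 (j(P) = 7/8 - (-1)*P/8 = 7/8 + P/8)
8522 - j(125/13) = 8522 - (7/8 + (125/13)/8) = 8522 - (7/8 + (125*(1/13))/8) = 8522 - (7/8 + (⅛)*(125/13)) = 8522 - (7/8 + 125/104) = 8522 - 1*27/13 = 8522 - 27/13 = 110759/13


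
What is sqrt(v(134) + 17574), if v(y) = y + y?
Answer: sqrt(17842) ≈ 133.57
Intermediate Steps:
v(y) = 2*y
sqrt(v(134) + 17574) = sqrt(2*134 + 17574) = sqrt(268 + 17574) = sqrt(17842)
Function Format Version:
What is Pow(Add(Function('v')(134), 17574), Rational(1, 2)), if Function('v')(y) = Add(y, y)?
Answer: Pow(17842, Rational(1, 2)) ≈ 133.57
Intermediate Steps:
Function('v')(y) = Mul(2, y)
Pow(Add(Function('v')(134), 17574), Rational(1, 2)) = Pow(Add(Mul(2, 134), 17574), Rational(1, 2)) = Pow(Add(268, 17574), Rational(1, 2)) = Pow(17842, Rational(1, 2))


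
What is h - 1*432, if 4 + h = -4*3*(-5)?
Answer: -376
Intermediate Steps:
h = 56 (h = -4 - 4*3*(-5) = -4 - 12*(-5) = -4 + 60 = 56)
h - 1*432 = 56 - 1*432 = 56 - 432 = -376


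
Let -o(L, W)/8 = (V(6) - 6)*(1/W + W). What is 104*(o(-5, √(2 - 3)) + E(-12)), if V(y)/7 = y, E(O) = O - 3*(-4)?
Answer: 0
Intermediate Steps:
E(O) = 12 + O (E(O) = O + 12 = 12 + O)
V(y) = 7*y
o(L, W) = -288*W - 288/W (o(L, W) = -8*(7*6 - 6)*(1/W + W) = -8*(42 - 6)*(W + 1/W) = -288*(W + 1/W) = -8*(36*W + 36/W) = -288*W - 288/W)
104*(o(-5, √(2 - 3)) + E(-12)) = 104*((-288*√(2 - 3) - 288/√(2 - 3)) + (12 - 12)) = 104*((-288*I - 288*(-I)) + 0) = 104*((-288*I - (-288)*I) + 0) = 104*((-288*I + 288*I) + 0) = 104*(0 + 0) = 104*0 = 0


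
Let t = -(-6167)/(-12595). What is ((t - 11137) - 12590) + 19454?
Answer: -53824602/12595 ≈ -4273.5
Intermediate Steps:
t = -6167/12595 (t = -(-6167)*(-1)/12595 = -1*6167/12595 = -6167/12595 ≈ -0.48964)
((t - 11137) - 12590) + 19454 = ((-6167/12595 - 11137) - 12590) + 19454 = (-140276682/12595 - 12590) + 19454 = -298847732/12595 + 19454 = -53824602/12595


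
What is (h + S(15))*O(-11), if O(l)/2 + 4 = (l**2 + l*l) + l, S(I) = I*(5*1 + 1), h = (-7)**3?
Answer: -114862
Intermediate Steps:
h = -343
S(I) = 6*I (S(I) = I*(5 + 1) = I*6 = 6*I)
O(l) = -8 + 2*l + 4*l**2 (O(l) = -8 + 2*((l**2 + l*l) + l) = -8 + 2*((l**2 + l**2) + l) = -8 + 2*(2*l**2 + l) = -8 + 2*(l + 2*l**2) = -8 + (2*l + 4*l**2) = -8 + 2*l + 4*l**2)
(h + S(15))*O(-11) = (-343 + 6*15)*(-8 + 2*(-11) + 4*(-11)**2) = (-343 + 90)*(-8 - 22 + 4*121) = -253*(-8 - 22 + 484) = -253*454 = -114862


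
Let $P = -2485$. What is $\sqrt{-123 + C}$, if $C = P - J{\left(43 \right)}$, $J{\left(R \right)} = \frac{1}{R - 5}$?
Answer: $\frac{i \sqrt{3765990}}{38} \approx 51.069 i$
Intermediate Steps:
$J{\left(R \right)} = \frac{1}{-5 + R}$
$C = - \frac{94431}{38}$ ($C = -2485 - \frac{1}{-5 + 43} = -2485 - \frac{1}{38} = - \frac{94431}{38} \approx -2485.0$)
$\sqrt{-123 + C} = \sqrt{-123 - \frac{94431}{38}} = \sqrt{- \frac{99105}{38}} = \frac{i \sqrt{3765990}}{38}$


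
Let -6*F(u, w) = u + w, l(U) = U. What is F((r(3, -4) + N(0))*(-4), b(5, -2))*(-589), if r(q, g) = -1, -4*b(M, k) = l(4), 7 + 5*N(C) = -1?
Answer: 27683/30 ≈ 922.77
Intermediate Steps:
N(C) = -8/5 (N(C) = -7/5 + (1/5)*(-1) = -7/5 - 1/5 = -8/5)
b(M, k) = -1 (b(M, k) = -1/4*4 = -1)
F(u, w) = -u/6 - w/6 (F(u, w) = -(u + w)/6 = -u/6 - w/6)
F((r(3, -4) + N(0))*(-4), b(5, -2))*(-589) = (-(-1 - 8/5)*(-4)/6 - 1/6*(-1))*(-589) = (-(-13)*(-4)/30 + 1/6)*(-589) = (-1/6*52/5 + 1/6)*(-589) = (-26/15 + 1/6)*(-589) = -47/30*(-589) = 27683/30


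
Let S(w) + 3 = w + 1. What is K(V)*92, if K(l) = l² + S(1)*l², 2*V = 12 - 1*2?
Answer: 0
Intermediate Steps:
S(w) = -2 + w (S(w) = -3 + (w + 1) = -3 + (1 + w) = -2 + w)
V = 5 (V = (12 - 1*2)/2 = (12 - 2)/2 = (½)*10 = 5)
K(l) = 0 (K(l) = l² + (-2 + 1)*l² = l² - l² = 0)
K(V)*92 = 0*92 = 0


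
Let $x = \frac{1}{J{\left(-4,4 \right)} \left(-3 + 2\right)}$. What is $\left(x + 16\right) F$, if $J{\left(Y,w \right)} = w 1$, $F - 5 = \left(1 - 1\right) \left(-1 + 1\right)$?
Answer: $\frac{315}{4} \approx 78.75$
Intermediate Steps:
$F = 5$ ($F = 5 + \left(1 - 1\right) \left(-1 + 1\right) = 5 + \left(1 - 1\right) 0 = 5 + 0 \cdot 0 = 5 + 0 = 5$)
$J{\left(Y,w \right)} = w$
$x = - \frac{1}{4}$ ($x = \frac{1}{4 \left(-3 + 2\right)} = \frac{1}{4 \left(-1\right)} = \frac{1}{-4} = - \frac{1}{4} \approx -0.25$)
$\left(x + 16\right) F = \left(- \frac{1}{4} + 16\right) 5 = \frac{63}{4} \cdot 5 = \frac{315}{4}$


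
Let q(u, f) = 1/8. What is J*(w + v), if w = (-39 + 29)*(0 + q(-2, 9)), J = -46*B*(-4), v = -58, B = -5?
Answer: 54510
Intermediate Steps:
q(u, f) = ⅛
J = -920 (J = -(-230)*(-4) = -46*20 = -920)
w = -5/4 (w = (-39 + 29)*(0 + ⅛) = -10*⅛ = -5/4 ≈ -1.2500)
J*(w + v) = -920*(-5/4 - 58) = -920*(-237/4) = 54510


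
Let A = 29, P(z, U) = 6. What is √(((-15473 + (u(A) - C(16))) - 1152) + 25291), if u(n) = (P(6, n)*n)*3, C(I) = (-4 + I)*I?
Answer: 2*√2249 ≈ 94.847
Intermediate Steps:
C(I) = I*(-4 + I)
u(n) = 18*n (u(n) = (6*n)*3 = 18*n)
√(((-15473 + (u(A) - C(16))) - 1152) + 25291) = √(((-15473 + (18*29 - 16*(-4 + 16))) - 1152) + 25291) = √(((-15473 + (522 - 16*12)) - 1152) + 25291) = √(((-15473 + (522 - 1*192)) - 1152) + 25291) = √(((-15473 + (522 - 192)) - 1152) + 25291) = √(((-15473 + 330) - 1152) + 25291) = √((-15143 - 1152) + 25291) = √(-16295 + 25291) = √8996 = 2*√2249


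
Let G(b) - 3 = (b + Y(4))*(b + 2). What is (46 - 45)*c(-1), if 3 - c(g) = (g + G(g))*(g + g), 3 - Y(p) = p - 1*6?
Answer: 15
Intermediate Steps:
Y(p) = 9 - p (Y(p) = 3 - (p - 1*6) = 3 - (p - 6) = 3 - (-6 + p) = 3 + (6 - p) = 9 - p)
G(b) = 3 + (2 + b)*(5 + b) (G(b) = 3 + (b + (9 - 1*4))*(b + 2) = 3 + (b + (9 - 4))*(2 + b) = 3 + (b + 5)*(2 + b) = 3 + (5 + b)*(2 + b) = 3 + (2 + b)*(5 + b))
c(g) = 3 - 2*g*(13 + g² + 8*g) (c(g) = 3 - (g + (13 + g² + 7*g))*(g + g) = 3 - (13 + g² + 8*g)*2*g = 3 - 2*g*(13 + g² + 8*g))
(46 - 45)*c(-1) = (46 - 45)*(3 - 26*(-1) - 16*(-1)² - 2*(-1)³) = 1*(3 + 26 - 16*1 - 2*(-1)) = 1*(3 + 26 - 16 + 2) = 1*15 = 15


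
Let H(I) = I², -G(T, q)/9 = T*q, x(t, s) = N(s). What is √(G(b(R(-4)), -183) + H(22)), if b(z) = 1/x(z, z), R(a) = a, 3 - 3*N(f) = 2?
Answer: 5*√217 ≈ 73.655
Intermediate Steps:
N(f) = ⅓ (N(f) = 1 - ⅓*2 = 1 - ⅔ = ⅓)
x(t, s) = ⅓
b(z) = 3 (b(z) = 1/(⅓) = 3)
G(T, q) = -9*T*q
√(G(b(R(-4)), -183) + H(22)) = √(-9*3*(-183) + 22²) = √(4941 + 484) = √5425 = 5*√217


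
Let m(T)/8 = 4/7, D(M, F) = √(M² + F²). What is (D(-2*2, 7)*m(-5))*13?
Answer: 416*√65/7 ≈ 479.13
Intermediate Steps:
D(M, F) = √(F² + M²)
m(T) = 32/7 (m(T) = 8*(4/7) = 32/7)
(D(-2*2, 7)*m(-5))*13 = (√(7² + (-2*2)²)*(32/7))*13 = (√(49 + (-4)²)*(32/7))*13 = (√(49 + 16)*(32/7))*13 = (√65*(32/7))*13 = (32*√65/7)*13 = 416*√65/7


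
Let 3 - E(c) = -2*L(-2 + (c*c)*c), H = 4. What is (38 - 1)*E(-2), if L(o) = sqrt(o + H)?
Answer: 111 + 74*I*sqrt(6) ≈ 111.0 + 181.26*I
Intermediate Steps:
L(o) = sqrt(4 + o) (L(o) = sqrt(o + 4) = sqrt(4 + o))
E(c) = 3 + 2*sqrt(2 + c**3) (E(c) = 3 - (-2)*sqrt(4 + (-2 + (c*c)*c)) = 3 - (-2)*sqrt(4 + (-2 + c**2*c)) = 3 - (-2)*sqrt(4 + (-2 + c**3)) = 3 - (-2)*sqrt(2 + c**3) = 3 + 2*sqrt(2 + c**3))
(38 - 1)*E(-2) = (38 - 1)*(3 + 2*sqrt(2 + (-2)**3)) = 37*(3 + 2*sqrt(2 - 8)) = 37*(3 + 2*sqrt(-6)) = 37*(3 + 2*(I*sqrt(6))) = 37*(3 + 2*I*sqrt(6)) = 111 + 74*I*sqrt(6)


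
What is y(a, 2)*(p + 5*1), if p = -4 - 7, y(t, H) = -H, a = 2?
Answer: 12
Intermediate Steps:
p = -11
y(a, 2)*(p + 5*1) = (-1*2)*(-11 + 5*1) = -2*(-11 + 5) = -2*(-6) = 12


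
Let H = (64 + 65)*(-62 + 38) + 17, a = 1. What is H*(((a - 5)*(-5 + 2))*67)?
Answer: -2475516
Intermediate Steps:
H = -3079 (H = 129*(-24) + 17 = -3096 + 17 = -3079)
H*(((a - 5)*(-5 + 2))*67) = -3079*(1 - 5)*(-5 + 2)*67 = -3079*(-4*(-3))*67 = -36948*67 = -3079*804 = -2475516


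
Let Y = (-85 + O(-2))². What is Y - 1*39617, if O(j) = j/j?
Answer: -32561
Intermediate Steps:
O(j) = 1
Y = 7056 (Y = (-85 + 1)² = (-84)² = 7056)
Y - 1*39617 = 7056 - 1*39617 = 7056 - 39617 = -32561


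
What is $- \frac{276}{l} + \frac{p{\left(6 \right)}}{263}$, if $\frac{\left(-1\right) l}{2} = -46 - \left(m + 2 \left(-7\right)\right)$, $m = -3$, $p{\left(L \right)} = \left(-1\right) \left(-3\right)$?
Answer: $- \frac{36207}{7627} \approx -4.7472$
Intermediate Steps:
$p{\left(L \right)} = 3$
$l = 58$ ($l = - 2 \left(-46 - \left(-3 + 2 \left(-7\right)\right)\right) = - 2 \left(-46 - \left(-3 - 14\right)\right) = - 2 \left(-46 - -17\right) = - 2 \left(-46 + 17\right) = \left(-2\right) \left(-29\right) = 58$)
$- \frac{276}{l} + \frac{p{\left(6 \right)}}{263} = - \frac{276}{58} + \frac{3}{263} = \left(-276\right) \frac{1}{58} + 3 \cdot \frac{1}{263} = - \frac{138}{29} + \frac{3}{263} = - \frac{36207}{7627}$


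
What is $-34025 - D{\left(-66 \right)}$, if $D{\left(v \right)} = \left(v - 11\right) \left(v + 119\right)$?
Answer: $-29944$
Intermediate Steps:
$D{\left(v \right)} = \left(-11 + v\right) \left(119 + v\right)$
$-34025 - D{\left(-66 \right)} = -34025 - \left(-1309 + \left(-66\right)^{2} + 108 \left(-66\right)\right) = -34025 - \left(-1309 + 4356 - 7128\right) = -34025 - -4081 = -34025 + 4081 = -29944$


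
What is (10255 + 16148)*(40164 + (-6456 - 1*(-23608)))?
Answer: 1513314348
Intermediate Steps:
(10255 + 16148)*(40164 + (-6456 - 1*(-23608))) = 26403*(40164 + (-6456 + 23608)) = 26403*(40164 + 17152) = 26403*57316 = 1513314348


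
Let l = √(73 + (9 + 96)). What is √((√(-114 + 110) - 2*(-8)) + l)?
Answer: √(16 + √178 + 2*I) ≈ 5.4199 + 0.1845*I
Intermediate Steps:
l = √178 (l = √(73 + 105) = √178 ≈ 13.342)
√((√(-114 + 110) - 2*(-8)) + l) = √((√(-114 + 110) - 2*(-8)) + √178) = √((√(-4) - 1*(-16)) + √178) = √((2*I + 16) + √178) = √((16 + 2*I) + √178) = √(16 + √178 + 2*I)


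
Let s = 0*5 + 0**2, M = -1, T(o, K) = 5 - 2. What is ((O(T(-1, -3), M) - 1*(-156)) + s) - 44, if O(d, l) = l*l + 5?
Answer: 118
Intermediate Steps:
T(o, K) = 3
O(d, l) = 5 + l**2 (O(d, l) = l**2 + 5 = 5 + l**2)
s = 0 (s = 0 + 0 = 0)
((O(T(-1, -3), M) - 1*(-156)) + s) - 44 = (((5 + (-1)**2) - 1*(-156)) + 0) - 44 = (((5 + 1) + 156) + 0) - 44 = ((6 + 156) + 0) - 44 = (162 + 0) - 44 = 162 - 44 = 118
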